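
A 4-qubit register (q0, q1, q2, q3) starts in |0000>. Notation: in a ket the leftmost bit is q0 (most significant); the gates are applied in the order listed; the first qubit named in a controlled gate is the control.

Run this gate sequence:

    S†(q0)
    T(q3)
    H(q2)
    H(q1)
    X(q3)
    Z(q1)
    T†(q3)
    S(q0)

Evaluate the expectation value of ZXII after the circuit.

The observable ZXII averages to -1.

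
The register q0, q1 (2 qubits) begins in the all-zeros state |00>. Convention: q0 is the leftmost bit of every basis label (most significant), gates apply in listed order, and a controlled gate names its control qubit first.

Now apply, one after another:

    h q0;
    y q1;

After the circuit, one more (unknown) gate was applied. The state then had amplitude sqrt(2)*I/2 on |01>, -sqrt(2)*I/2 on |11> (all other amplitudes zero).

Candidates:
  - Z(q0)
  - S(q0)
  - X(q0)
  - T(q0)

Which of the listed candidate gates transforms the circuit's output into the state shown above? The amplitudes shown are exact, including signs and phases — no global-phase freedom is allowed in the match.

The applied gate was Z(q0).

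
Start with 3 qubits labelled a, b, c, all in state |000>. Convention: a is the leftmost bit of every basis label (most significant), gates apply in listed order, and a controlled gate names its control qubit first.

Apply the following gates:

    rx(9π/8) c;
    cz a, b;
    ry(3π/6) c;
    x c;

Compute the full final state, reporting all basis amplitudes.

After the circuit, the state carries amplitude -sqrt(2)*(sin(pi/16) + I*cos(pi/16))/2 on |000>, sqrt(2)*(-sin(pi/16) + I*cos(pi/16))/2 on |001>, and 0 on every other basis state.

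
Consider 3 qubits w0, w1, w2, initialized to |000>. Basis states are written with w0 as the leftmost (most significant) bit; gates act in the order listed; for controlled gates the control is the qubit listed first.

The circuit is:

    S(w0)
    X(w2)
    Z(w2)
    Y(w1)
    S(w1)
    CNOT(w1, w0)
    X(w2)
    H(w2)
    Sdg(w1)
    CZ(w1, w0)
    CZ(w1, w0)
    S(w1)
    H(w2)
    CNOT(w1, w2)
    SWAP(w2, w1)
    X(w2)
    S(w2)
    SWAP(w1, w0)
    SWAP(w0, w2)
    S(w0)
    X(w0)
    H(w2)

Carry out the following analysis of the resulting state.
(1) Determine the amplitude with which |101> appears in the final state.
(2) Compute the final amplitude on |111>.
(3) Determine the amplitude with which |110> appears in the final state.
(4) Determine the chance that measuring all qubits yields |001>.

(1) The final state's coefficient on |101> equals 0.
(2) |111> carries amplitude -sqrt(2)/2 in the final state.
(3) |110> carries amplitude sqrt(2)/2 in the final state.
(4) A full measurement returns |001> with probability 0.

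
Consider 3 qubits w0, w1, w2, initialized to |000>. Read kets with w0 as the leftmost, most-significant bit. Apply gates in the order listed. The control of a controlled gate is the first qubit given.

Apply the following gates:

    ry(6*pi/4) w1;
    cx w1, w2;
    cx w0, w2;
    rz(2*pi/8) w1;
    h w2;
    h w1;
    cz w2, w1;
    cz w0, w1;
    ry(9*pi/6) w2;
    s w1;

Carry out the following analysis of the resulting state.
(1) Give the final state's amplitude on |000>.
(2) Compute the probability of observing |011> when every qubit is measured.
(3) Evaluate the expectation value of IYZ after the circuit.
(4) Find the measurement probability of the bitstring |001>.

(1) The final state's coefficient on |000> equals -exp(7*I*pi/8)/2.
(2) Outcome |011> occurs with probability 1/4.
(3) The expectation value of IYZ is sqrt(2)/2.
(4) Outcome |001> occurs with probability 1/4.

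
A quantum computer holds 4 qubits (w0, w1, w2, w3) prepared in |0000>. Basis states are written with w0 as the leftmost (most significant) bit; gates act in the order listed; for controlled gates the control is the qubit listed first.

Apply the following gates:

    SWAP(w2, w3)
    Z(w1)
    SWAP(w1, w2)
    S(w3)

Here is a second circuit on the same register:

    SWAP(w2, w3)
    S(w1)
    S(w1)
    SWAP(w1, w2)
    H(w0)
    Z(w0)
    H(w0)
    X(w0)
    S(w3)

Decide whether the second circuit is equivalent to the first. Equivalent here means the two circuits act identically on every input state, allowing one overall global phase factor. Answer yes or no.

Yes — the two circuits implement the same unitary up to a global phase.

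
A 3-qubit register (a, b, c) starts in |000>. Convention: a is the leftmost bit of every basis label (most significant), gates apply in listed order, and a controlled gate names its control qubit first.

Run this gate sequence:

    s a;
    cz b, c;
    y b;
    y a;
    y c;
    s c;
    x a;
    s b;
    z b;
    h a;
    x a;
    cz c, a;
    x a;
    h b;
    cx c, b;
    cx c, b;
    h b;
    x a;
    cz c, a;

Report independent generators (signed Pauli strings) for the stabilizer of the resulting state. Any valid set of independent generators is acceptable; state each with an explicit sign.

The final state is stabilized by the group generated by +XII, -IZI, -IIZ; other independent generating sets are equally valid. Key observation: steps 12-19 multiply out to the identity, so the circuit reduces to the remaining gates.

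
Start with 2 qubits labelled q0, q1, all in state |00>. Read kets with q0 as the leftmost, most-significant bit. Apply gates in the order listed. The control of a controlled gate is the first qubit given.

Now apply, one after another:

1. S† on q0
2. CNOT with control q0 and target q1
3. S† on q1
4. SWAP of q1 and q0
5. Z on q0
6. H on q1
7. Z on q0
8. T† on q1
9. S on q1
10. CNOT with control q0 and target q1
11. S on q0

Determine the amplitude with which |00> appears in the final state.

|00> carries amplitude sqrt(2)/2 in the final state.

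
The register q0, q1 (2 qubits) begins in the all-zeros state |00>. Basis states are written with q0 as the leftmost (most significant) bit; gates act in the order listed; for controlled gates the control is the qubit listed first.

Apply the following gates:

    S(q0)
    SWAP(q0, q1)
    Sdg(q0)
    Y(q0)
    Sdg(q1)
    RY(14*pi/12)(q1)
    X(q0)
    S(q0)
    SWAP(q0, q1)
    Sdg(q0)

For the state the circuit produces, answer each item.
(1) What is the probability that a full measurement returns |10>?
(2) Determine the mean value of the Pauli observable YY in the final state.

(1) A full measurement returns |10> with probability sqrt(3)/4 + 1/2.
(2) In the final state, YY has expectation 0.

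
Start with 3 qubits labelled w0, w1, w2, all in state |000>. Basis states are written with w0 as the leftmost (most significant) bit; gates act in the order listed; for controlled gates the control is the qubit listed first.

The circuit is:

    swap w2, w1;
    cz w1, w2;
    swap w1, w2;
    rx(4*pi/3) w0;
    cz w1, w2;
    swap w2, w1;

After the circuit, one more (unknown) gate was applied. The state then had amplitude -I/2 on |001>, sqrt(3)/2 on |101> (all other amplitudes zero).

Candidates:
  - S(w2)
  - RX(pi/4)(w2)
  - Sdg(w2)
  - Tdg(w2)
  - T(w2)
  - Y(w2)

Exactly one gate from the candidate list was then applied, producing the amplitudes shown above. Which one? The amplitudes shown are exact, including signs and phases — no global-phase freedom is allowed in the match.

The applied gate was Y(w2).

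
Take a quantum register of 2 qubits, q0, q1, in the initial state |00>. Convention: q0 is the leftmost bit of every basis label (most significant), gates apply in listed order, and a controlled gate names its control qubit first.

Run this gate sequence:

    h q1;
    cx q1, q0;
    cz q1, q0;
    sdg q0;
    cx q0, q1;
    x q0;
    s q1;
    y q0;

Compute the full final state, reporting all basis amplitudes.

The final amplitudes are -sqrt(2)*I/2 on |00>, 0 on |01>, -sqrt(2)/2 on |10>, 0 on |11>.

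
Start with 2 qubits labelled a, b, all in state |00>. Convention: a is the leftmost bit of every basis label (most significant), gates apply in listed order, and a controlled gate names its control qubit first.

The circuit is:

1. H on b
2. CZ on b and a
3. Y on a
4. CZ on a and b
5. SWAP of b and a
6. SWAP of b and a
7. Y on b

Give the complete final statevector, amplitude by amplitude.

After the circuit, the state carries amplitude 0 on |00>, 0 on |01>, -sqrt(2)/2 on |10>, -sqrt(2)/2 on |11>.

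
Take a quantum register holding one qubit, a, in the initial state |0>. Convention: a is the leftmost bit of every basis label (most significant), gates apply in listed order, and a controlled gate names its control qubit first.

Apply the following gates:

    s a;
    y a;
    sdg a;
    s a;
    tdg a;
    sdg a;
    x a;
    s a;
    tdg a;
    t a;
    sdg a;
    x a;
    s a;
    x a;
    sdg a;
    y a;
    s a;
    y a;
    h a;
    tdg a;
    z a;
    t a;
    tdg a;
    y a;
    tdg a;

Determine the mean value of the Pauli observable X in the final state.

The expectation value of X is 1. Key observation: steps 6-13 multiply out to the identity, so the circuit reduces to the remaining gates.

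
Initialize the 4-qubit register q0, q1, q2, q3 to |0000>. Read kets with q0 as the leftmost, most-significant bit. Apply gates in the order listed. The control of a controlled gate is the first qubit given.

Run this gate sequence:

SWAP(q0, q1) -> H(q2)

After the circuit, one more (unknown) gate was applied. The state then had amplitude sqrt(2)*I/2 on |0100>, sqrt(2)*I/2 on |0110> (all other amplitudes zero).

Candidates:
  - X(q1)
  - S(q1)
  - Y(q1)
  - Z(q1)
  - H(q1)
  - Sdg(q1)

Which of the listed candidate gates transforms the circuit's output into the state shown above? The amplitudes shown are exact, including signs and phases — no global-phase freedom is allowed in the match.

The unique candidate consistent with the amplitudes is Y(q1).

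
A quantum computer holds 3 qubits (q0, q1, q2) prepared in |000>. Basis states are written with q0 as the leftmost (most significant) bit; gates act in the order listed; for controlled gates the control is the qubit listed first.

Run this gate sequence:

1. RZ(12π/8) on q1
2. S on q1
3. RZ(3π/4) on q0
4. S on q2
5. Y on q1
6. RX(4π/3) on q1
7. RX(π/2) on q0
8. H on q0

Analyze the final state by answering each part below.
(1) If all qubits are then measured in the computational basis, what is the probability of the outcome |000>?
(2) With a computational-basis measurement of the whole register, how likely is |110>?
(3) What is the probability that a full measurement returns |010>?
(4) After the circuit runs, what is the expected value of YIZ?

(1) A full measurement returns |000> with probability 3/8.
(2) The probability of measuring |110> is 1/8.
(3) Outcome |010> occurs with probability 1/8.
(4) The expectation value of YIZ is 1.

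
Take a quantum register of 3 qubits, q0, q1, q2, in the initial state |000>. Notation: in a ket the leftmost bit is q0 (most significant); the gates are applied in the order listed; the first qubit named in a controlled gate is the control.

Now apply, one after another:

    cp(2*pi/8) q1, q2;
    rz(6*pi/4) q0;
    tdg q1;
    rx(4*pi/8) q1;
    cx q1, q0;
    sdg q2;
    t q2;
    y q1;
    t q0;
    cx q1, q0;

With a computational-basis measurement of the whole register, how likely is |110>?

A full measurement returns |110> with probability 1/2.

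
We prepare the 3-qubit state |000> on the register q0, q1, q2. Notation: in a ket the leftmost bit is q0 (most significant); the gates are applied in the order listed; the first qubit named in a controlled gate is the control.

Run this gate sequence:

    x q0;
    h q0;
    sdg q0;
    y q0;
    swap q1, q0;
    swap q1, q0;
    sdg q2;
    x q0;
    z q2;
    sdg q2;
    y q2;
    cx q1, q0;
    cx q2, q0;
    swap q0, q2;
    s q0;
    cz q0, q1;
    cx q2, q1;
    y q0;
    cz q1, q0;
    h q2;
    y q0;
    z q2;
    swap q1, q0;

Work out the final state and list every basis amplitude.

After the circuit, the state carries amplitude 0 on |000>, 0 on |001>, -1/2 on |010>, 1/2 on |011>, 0 on |100>, 0 on |101>, -I/2 on |110>, -I/2 on |111>. Key observation: gates 5-6 undo each other exactly, leaving only the rest of the circuit to track.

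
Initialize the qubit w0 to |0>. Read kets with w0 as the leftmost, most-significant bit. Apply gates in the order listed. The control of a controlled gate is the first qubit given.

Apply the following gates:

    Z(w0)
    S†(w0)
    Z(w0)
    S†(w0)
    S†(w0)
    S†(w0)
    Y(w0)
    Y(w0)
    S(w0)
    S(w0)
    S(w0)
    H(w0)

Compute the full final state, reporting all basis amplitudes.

The final amplitudes are sqrt(2)/2 on |0>, sqrt(2)/2 on |1>.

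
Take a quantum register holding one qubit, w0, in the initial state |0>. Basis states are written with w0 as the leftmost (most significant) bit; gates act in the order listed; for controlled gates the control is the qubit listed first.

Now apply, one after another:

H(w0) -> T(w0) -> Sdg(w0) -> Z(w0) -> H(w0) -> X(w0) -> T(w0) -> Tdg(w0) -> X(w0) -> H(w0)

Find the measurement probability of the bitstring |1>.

Outcome |1> occurs with probability 1/2.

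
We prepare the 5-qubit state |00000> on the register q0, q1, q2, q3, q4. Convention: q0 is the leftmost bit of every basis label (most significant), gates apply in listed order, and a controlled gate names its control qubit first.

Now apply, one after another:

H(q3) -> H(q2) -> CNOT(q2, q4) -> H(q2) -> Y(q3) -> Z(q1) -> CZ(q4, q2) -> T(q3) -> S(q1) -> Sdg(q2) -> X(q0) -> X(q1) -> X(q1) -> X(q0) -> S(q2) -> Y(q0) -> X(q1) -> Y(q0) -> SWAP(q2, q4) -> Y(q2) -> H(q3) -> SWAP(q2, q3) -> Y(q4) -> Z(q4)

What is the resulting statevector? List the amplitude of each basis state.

After the circuit, the state carries amplitude -exp(3*I*pi/4)/4 + I/4 on |01000>, -exp(3*I*pi/4)/4 + I/4 on |01001>, -I/4 + exp(3*I*pi/4)/4 on |01010>, -I/4 + exp(3*I*pi/4)/4 on |01011>, exp(3*I*pi/4)/4 + I/4 on |01100>, exp(3*I*pi/4)/4 + I/4 on |01101>, -I/4 - exp(3*I*pi/4)/4 on |01110>, -I/4 - exp(3*I*pi/4)/4 on |01111>, and 0 on every other basis state.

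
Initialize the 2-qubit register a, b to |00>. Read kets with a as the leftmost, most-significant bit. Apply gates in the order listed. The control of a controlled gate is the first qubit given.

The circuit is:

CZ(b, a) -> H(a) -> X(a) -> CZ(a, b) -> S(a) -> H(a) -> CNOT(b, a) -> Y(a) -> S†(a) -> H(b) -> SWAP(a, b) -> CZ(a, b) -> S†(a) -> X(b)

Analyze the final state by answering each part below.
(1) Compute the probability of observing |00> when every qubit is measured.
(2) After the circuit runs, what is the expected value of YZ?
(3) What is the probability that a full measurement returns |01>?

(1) Outcome |00> occurs with probability 1/4.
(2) The observable YZ averages to 1.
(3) The probability of measuring |01> is 1/4.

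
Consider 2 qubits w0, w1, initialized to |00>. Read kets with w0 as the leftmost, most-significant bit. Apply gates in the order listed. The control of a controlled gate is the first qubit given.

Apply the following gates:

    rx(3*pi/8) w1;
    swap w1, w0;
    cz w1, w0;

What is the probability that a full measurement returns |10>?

Outcome |10> occurs with probability sin(3*pi/16)**2.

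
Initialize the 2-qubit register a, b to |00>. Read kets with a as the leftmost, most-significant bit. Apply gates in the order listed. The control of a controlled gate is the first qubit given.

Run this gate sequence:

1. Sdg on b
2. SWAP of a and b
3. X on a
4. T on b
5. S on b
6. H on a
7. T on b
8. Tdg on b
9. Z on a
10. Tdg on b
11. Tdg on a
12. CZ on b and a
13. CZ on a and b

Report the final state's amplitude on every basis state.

After the circuit, the state carries amplitude sqrt(2)/2 on |00>, 0 on |01>, -sqrt(2)*exp(3*I*pi/4)/2 on |10>, 0 on |11>.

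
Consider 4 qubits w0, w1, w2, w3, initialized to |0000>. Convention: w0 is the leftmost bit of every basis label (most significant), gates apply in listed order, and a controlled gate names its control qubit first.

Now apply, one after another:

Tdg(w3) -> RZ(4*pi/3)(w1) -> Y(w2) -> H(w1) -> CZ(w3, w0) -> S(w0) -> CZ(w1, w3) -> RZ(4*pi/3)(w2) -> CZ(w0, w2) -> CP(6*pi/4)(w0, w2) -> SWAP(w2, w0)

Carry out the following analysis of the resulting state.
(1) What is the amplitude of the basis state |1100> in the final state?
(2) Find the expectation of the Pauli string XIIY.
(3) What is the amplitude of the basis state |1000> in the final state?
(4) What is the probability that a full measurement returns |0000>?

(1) The final state's coefficient on |1100> equals sqrt(2)*I/2.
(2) The observable XIIY averages to 0.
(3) The final state's coefficient on |1000> equals sqrt(2)*I/2.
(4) A full measurement returns |0000> with probability 0.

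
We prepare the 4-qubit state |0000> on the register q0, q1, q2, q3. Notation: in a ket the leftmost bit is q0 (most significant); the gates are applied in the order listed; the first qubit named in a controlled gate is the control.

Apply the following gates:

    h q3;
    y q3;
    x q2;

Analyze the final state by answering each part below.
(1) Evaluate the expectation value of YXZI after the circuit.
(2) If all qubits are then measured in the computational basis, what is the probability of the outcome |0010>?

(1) The observable YXZI averages to 0.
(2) Outcome |0010> occurs with probability 1/2.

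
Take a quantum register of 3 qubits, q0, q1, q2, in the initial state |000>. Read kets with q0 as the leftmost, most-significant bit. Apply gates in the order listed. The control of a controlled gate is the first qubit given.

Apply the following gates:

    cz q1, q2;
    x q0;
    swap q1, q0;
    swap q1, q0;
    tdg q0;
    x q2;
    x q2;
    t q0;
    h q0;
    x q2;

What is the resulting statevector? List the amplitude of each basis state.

After the circuit, the state carries amplitude sqrt(2)/2 on |001>, -sqrt(2)/2 on |101>, and 0 on every other basis state. Key observation: steps 5-8 multiply out to the identity, so the circuit reduces to the remaining gates.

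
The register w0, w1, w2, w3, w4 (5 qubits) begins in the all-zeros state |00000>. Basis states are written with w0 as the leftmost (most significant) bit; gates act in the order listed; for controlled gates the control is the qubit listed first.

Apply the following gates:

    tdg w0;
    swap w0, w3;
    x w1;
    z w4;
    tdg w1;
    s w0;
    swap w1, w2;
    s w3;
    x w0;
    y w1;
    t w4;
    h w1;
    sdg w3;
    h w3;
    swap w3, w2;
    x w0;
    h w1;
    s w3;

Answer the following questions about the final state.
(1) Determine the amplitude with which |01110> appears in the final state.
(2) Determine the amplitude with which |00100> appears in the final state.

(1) The final state's coefficient on |01110> equals sqrt(2)*exp(3*I*pi/4)/2.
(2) The final state's coefficient on |00100> equals 0.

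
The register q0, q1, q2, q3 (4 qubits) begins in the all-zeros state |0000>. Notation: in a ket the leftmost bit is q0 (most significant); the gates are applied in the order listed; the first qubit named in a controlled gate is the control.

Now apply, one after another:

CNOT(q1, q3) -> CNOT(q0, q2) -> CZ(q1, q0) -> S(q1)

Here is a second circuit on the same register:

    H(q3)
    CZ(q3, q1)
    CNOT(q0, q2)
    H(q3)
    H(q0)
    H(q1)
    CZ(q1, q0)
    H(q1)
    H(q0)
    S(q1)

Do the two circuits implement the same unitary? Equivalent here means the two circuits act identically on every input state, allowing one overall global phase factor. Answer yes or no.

No: there is an input state on which the two circuits produce genuinely different outputs (not merely differing by a phase).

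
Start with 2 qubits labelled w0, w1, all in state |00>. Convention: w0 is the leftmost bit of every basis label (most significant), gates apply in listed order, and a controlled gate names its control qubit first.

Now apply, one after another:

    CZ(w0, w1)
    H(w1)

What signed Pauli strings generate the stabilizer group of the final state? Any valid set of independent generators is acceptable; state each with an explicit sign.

The stabilizer group can be generated by +IX, +ZI, among other valid generating sets.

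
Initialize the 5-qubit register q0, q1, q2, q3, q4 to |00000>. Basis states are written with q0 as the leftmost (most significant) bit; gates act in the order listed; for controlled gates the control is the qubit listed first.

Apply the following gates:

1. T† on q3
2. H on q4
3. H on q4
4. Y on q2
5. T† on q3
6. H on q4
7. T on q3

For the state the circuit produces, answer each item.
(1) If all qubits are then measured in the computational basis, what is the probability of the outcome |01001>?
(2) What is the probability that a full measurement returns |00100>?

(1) A full measurement returns |01001> with probability 0.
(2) The probability of measuring |00100> is 1/2.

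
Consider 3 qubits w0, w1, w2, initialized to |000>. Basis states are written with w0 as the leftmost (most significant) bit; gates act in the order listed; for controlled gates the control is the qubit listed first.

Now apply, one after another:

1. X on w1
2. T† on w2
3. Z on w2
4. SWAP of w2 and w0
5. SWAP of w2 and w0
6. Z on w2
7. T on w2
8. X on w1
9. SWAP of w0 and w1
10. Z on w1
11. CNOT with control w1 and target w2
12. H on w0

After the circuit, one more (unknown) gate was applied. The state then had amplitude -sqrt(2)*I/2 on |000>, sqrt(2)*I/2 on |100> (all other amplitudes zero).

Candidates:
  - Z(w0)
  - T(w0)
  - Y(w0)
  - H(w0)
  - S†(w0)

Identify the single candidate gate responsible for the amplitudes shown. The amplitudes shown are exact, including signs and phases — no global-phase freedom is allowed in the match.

The unique candidate consistent with the amplitudes is Y(w0).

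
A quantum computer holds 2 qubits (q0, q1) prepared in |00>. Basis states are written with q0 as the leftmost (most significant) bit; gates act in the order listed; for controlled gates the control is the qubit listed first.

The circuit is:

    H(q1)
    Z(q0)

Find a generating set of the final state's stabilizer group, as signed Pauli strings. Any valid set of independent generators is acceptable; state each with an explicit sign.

The stabilizer group can be generated by +IX, +ZI, among other valid generating sets.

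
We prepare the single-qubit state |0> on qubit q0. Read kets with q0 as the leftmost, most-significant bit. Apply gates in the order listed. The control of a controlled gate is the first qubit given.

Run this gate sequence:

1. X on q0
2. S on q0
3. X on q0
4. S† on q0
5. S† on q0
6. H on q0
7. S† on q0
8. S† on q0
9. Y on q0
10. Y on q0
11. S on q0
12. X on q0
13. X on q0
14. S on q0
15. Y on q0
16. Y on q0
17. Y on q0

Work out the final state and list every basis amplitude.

After the circuit, the state carries amplitude sqrt(2)/2 on |0>, -sqrt(2)/2 on |1>.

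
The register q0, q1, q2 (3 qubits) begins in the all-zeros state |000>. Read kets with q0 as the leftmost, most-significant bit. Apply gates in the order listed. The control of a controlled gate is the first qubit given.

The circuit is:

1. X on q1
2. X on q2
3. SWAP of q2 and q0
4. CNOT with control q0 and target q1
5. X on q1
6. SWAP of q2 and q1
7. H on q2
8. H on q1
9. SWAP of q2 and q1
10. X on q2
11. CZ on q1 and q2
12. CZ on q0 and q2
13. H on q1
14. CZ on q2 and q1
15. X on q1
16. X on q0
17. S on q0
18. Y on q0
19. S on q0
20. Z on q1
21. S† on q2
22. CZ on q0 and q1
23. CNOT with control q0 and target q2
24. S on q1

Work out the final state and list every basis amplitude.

After the circuit, the state carries amplitude -sqrt(2)/2 on |101>, sqrt(2)/2 on |110>, and 0 on every other basis state.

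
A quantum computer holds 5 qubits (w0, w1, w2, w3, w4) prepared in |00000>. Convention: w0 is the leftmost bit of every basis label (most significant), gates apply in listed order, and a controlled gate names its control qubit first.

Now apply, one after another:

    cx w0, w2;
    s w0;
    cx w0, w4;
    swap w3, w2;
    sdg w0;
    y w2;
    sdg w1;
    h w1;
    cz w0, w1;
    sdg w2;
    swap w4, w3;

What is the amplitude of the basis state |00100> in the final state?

The final state's coefficient on |00100> equals sqrt(2)/2.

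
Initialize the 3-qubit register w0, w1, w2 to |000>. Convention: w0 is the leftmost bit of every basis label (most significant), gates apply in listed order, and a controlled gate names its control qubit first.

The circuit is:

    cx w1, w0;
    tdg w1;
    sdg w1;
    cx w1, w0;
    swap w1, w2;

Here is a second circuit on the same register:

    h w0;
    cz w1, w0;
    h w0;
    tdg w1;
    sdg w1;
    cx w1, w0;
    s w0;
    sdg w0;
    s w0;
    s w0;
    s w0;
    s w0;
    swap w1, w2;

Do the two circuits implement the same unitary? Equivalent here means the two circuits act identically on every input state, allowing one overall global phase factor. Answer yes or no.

Yes: on every input state the two circuits agree up to one overall phase factor.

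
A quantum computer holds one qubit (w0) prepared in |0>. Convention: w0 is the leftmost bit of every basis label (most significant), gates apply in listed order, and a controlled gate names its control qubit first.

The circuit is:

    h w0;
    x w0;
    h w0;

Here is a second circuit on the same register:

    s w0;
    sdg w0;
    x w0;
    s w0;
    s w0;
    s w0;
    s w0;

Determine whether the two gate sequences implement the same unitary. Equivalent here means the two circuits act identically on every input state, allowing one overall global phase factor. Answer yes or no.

No, they are not equivalent — no single phase factor reconciles the two unitaries.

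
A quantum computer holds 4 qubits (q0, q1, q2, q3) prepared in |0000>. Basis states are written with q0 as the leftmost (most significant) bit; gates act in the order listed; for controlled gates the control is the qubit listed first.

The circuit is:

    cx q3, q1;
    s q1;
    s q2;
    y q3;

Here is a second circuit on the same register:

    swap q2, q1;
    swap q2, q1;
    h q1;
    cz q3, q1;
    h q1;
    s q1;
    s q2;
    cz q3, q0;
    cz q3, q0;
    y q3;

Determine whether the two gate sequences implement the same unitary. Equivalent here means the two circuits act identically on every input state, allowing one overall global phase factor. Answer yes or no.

Yes: on every input state the two circuits agree up to one overall phase factor.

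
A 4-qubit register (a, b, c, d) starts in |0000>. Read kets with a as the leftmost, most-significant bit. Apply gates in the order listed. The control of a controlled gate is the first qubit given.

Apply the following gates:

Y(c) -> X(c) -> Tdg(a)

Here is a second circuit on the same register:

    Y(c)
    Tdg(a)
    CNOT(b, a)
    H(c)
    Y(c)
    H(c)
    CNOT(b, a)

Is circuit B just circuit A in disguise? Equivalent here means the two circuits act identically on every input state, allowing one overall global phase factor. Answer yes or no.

No: there is an input state on which the two circuits produce genuinely different outputs (not merely differing by a phase).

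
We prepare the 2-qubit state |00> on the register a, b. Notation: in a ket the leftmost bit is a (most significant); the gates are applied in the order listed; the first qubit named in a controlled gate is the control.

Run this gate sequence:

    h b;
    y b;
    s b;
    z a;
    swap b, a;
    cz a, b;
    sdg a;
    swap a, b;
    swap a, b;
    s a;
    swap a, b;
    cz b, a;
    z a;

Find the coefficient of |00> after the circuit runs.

The final state's coefficient on |00> equals -sqrt(2)*I/2. Key observation: the block from step 7 through step 10 cancels to the identity and can be dropped.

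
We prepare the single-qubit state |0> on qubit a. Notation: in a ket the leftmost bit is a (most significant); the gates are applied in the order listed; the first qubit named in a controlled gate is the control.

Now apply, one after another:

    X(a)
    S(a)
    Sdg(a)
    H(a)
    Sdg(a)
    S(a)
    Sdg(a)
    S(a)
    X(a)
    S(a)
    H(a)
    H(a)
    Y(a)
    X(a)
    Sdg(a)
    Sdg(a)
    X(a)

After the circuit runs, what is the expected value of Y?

The expectation value of Y is 1.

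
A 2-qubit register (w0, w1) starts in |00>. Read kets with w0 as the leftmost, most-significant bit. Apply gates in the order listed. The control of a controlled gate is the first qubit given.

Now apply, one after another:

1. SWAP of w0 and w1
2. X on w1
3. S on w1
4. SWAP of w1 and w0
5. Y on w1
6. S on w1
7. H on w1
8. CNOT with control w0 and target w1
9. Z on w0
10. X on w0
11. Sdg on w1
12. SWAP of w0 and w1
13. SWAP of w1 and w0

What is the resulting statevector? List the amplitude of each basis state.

After the circuit, the state carries amplitude -sqrt(2)*I/2 on |00>, sqrt(2)/2 on |01>, 0 on |10>, 0 on |11>.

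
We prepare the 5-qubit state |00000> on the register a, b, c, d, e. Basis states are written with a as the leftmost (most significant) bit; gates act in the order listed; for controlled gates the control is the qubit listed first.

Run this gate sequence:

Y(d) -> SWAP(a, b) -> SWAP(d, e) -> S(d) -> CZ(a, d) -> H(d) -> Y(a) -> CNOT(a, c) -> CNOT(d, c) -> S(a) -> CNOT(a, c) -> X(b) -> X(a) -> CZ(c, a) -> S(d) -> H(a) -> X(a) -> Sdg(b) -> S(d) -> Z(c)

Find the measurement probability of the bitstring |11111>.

The probability of measuring |11111> is 1/4.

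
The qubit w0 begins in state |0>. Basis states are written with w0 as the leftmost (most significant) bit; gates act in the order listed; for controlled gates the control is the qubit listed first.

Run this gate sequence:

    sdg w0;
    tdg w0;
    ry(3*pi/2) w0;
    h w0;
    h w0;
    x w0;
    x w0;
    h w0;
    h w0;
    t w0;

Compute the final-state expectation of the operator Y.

The expectation value of Y is -sqrt(2)/2. Key observation: the block from step 4 through step 9 cancels to the identity and can be dropped.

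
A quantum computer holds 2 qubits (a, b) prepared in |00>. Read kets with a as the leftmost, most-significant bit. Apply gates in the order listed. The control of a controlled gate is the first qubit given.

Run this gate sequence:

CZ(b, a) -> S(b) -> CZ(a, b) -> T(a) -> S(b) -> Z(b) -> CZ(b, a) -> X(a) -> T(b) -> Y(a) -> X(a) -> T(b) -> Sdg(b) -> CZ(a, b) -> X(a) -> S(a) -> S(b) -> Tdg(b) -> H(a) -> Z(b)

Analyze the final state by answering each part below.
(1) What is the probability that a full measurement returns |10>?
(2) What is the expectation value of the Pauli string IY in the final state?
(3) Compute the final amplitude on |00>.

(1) A full measurement returns |10> with probability 1/2.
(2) In the final state, IY has expectation 0.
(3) The final state's coefficient on |00> equals -sqrt(2)*I/2.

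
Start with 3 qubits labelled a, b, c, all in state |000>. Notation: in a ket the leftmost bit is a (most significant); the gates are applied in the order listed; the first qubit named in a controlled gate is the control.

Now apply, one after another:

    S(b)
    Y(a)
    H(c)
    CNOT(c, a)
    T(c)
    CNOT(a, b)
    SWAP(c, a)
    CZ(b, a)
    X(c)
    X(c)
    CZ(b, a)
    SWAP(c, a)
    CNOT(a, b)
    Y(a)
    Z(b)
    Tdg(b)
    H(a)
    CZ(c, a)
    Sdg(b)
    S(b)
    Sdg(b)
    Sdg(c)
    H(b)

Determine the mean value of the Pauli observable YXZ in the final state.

In the final state, YXZ has expectation 0. Key observation: steps 6-13 multiply out to the identity, so the circuit reduces to the remaining gates.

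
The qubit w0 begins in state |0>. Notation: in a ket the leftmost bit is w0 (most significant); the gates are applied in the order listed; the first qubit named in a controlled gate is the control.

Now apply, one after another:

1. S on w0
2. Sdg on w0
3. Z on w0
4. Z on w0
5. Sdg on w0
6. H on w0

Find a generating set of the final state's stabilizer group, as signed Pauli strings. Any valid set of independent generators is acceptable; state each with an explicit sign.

One valid set of independent stabilizer generators is +X (any independent generating set of the same group is equally correct). Key observation: gates 1-2 undo each other exactly, leaving only the rest of the circuit to track.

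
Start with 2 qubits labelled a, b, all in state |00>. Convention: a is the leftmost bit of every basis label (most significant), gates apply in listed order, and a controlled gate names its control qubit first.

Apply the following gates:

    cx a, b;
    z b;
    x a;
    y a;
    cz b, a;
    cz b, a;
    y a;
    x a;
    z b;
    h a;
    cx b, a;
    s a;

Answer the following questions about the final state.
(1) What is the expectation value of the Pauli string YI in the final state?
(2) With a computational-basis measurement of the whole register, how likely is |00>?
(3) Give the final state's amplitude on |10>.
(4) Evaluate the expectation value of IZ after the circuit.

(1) The expectation value of YI is 1.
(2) Outcome |00> occurs with probability 1/2.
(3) The final state's coefficient on |10> equals sqrt(2)*I/2.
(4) The observable IZ averages to 1.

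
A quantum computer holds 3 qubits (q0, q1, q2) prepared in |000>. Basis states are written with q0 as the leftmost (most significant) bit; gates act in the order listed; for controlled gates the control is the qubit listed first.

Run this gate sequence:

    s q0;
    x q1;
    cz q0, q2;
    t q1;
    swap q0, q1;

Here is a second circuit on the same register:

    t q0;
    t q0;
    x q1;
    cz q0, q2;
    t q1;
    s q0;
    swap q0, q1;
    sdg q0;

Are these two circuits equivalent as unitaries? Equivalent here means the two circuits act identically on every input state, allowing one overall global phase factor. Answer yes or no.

No, they are not equivalent — no single phase factor reconciles the two unitaries.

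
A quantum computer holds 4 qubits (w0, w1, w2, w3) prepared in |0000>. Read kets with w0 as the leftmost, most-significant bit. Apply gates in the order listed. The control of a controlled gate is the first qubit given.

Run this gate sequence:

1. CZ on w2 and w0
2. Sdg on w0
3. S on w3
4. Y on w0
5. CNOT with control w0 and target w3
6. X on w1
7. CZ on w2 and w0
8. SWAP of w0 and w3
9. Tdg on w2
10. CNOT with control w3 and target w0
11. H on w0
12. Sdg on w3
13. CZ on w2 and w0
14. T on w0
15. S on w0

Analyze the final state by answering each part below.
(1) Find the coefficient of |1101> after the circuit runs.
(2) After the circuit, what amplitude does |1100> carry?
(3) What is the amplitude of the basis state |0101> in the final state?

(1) |1101> carries amplitude sqrt(2)*exp(3*I*pi/4)/2 in the final state.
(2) The amplitude on |1100> is 0.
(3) The final state's coefficient on |0101> equals sqrt(2)/2.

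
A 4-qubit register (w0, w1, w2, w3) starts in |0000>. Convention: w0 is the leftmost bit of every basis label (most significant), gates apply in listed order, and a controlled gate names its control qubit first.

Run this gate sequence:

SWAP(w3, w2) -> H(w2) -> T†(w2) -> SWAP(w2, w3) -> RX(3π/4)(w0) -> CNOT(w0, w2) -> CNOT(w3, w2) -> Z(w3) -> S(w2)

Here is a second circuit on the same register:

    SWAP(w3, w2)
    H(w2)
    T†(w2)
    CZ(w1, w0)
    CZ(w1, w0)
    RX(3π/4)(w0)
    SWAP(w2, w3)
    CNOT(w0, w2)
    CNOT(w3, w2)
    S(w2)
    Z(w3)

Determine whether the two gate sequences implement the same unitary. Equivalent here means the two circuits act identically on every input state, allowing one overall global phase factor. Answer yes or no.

Yes, they are equivalent — the unitaries differ by at most a global phase.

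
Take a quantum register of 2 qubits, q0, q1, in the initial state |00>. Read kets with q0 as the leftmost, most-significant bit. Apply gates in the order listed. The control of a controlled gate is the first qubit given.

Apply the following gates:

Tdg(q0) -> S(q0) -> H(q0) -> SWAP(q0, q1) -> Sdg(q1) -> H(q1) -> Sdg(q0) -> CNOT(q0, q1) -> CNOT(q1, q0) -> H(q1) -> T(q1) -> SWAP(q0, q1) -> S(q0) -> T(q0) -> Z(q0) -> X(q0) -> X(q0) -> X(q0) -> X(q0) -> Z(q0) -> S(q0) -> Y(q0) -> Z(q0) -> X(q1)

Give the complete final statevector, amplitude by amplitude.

After the circuit, the state carries amplitude sqrt(2)*(1 + I)/4 on |00>, sqrt(2)*(-1 + I)/4 on |01>, sqrt(2)*(1 - I)/4 on |10>, sqrt(2)*(-1 - I)/4 on |11>. Key observation: gates 15-20 undo each other exactly, leaving only the rest of the circuit to track.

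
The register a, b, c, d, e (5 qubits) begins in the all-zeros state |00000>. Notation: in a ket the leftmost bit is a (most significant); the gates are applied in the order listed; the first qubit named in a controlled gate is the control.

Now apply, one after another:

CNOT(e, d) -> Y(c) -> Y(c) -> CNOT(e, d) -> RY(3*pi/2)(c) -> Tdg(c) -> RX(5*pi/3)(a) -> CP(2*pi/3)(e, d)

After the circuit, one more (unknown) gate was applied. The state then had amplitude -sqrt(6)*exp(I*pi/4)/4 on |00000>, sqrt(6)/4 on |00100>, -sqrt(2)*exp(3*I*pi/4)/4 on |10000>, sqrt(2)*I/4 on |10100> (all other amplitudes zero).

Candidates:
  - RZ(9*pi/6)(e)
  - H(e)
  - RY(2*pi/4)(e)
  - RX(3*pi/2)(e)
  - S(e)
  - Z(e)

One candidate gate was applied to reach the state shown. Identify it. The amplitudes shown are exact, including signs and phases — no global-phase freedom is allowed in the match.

The unique candidate consistent with the amplitudes is RZ(9*pi/6)(e). Key observation: steps 1-4 multiply out to the identity, so the circuit reduces to the remaining gates.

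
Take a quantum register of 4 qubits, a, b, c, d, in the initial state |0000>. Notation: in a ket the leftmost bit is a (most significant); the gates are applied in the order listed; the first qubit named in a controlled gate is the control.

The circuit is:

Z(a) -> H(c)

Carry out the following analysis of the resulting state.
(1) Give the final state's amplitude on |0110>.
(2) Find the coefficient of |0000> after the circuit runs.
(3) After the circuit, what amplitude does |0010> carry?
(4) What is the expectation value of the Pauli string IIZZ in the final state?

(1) The amplitude on |0110> is 0.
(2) |0000> carries amplitude sqrt(2)/2 in the final state.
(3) The final state's coefficient on |0010> equals sqrt(2)/2.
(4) The expectation value of IIZZ is 0.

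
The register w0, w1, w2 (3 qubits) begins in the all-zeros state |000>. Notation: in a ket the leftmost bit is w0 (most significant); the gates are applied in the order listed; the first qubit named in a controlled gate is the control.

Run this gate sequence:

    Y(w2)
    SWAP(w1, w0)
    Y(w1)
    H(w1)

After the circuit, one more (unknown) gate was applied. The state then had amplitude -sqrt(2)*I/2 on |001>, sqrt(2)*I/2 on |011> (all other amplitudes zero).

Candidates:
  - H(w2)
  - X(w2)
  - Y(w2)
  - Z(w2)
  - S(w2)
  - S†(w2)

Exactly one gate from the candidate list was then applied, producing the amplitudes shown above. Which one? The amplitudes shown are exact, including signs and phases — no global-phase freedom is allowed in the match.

The unique candidate consistent with the amplitudes is S(w2).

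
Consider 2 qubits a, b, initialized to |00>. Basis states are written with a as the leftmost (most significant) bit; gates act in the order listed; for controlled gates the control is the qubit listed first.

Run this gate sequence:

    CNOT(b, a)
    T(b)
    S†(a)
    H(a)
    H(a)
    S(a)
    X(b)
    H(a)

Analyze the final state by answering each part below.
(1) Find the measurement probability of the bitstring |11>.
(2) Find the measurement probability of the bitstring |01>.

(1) A full measurement returns |11> with probability 1/2. Key observation: steps 3-6 multiply out to the identity, so the circuit reduces to the remaining gates.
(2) Outcome |01> occurs with probability 1/2.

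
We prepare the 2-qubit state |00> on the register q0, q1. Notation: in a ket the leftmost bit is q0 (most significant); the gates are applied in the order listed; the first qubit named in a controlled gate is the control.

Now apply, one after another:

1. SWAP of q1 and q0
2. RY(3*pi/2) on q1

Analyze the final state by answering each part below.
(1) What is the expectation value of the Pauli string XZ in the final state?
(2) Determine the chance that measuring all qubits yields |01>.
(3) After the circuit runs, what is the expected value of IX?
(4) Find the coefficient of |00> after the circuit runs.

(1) The observable XZ averages to 0.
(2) Outcome |01> occurs with probability 1/2.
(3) The observable IX averages to -1.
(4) The final state's coefficient on |00> equals -sqrt(2)/2.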